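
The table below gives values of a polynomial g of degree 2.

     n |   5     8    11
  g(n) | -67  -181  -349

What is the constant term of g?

Write g(n) = an^2 + bn + c. Substituting each data point gives a linear system:
  25a + 5b + c = -67
  64a + 8b + c = -181
  121a + 11b + c = -349
Solving the system yields a = -3, b = 1, c = 3.
So g(n) = -3n^2 + n + 3.
The constant term is 3.

3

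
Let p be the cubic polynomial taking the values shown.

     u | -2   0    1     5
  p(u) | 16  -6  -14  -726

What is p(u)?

p(u) = -5u^3 - 4u^2 + u - 6

Using the Lagrange interpolation formula with nodes -2, 0, 1, 5:
  L_0(u) = u(u - 1)(u - 5) / -42
  L_1(u) = (u + 2)(u - 1)(u - 5) / 10
  L_2(u) = (u + 2)u(u - 5) / -12
  L_3(u) = (u + 2)u(u - 1) / 140
Then p(u) = 16·L_0(u) - 6·L_1(u) - 14·L_2(u) - 726·L_3(u).
Expanding and collecting terms gives p(u) = -5u^3 - 4u^2 + u - 6.
Check: p(-2) = 16. ✓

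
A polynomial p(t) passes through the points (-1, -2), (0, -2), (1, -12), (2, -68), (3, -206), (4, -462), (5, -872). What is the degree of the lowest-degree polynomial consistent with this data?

3

Forward differences of the values at t = -1, 0, 1, 2, 3, 4, 5:
  p  : -2  -2  -12  -68  -206  -462  -872
  Δ  : 0  -10  -56  -138  -256  -410
  Δ^2: -10  -46  -82  -118  -154
  Δ^3: -36  -36  -36  -36
  Δ^4: 0  0  0
  Δ^5: 0  0
  Δ^6: 0
The third differences are constant (-36) and nonzero, while all higher differences vanish, so the minimal degree is 3.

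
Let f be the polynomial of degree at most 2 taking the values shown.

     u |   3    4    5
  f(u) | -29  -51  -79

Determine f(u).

f(u) = -3u^2 - u + 1

Write f(u) = au^2 + bu + c. Substituting each data point gives a linear system:
  9a + 3b + c = -29
  16a + 4b + c = -51
  25a + 5b + c = -79
Solving the system yields a = -3, b = -1, c = 1.
So f(u) = -3u^2 - u + 1.
Check: f(5) = -79. ✓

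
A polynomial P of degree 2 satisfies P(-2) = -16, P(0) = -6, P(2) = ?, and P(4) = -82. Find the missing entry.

The 3 known points determine the degree-2 polynomial uniquely.
Write P(s) = as^2 + bs + c. Substituting each data point gives a linear system:
  4a - 2b + c = -16
  c = -6
  16a + 4b + c = -82
Solving the system yields a = -4, b = -3, c = -6.
So P(s) = -4s^2 - 3s - 6.
Then P(2) = -28.

-28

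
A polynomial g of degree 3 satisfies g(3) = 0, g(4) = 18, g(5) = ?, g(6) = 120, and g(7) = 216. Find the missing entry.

56

The 4 known points determine the degree-3 polynomial uniquely.
Write g(u) = au^3 + bu^2 + cu + d. Substituting each data point gives a linear system:
  27a + 9b + 3c + d = 0
  64a + 16b + 4c + d = 18
  216a + 36b + 6c + d = 120
  343a + 49b + 7c + d = 216
Solving the system yields a = 1, b = -2, c = -5, d = 6.
So g(u) = u^3 - 2u^2 - 5u + 6.
Then g(5) = 56.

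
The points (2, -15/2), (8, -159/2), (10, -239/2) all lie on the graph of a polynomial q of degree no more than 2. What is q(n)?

Write q(n) = an^2 + bn + c. Substituting each data point gives a linear system:
  4a + 2b + c = -15/2
  64a + 8b + c = -159/2
  100a + 10b + c = -239/2
Solving the system yields a = -1, b = -2, c = 1/2.
So q(n) = -n² - 2n + 1/2.
Check: q(10) = -239/2. ✓

q(n) = -n^2 - 2n + 1/2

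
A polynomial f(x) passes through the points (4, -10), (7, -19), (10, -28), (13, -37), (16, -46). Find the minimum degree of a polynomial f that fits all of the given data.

Forward differences of the values at x = 4, 7, 10, 13, 16:
  f  : -10  -19  -28  -37  -46
  Δ  : -9  -9  -9  -9
  Δ^2: 0  0  0
  Δ^3: 0  0
  Δ^4: 0
The first differences are constant (-9) and nonzero, while all higher differences vanish, so the minimal degree is 1.

1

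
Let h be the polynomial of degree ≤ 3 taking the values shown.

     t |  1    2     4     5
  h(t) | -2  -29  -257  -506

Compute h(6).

-877

Using the Lagrange interpolation formula with nodes 1, 2, 4, 5:
  L_0(t) = (t - 2)(t - 4)(t - 5) / -12
  L_1(t) = (t - 1)(t - 4)(t - 5) / 6
  L_2(t) = (t - 1)(t - 2)(t - 5) / -6
  L_3(t) = (t - 1)(t - 2)(t - 4) / 12
Then h(t) = -2·L_0(t) - 29·L_1(t) - 257·L_2(t) - 506·L_3(t).
Expanding and collecting terms gives h(t) = -4t^3 - t^2 + 4t - 1.
Evaluating at t = 6: h(6) = -877.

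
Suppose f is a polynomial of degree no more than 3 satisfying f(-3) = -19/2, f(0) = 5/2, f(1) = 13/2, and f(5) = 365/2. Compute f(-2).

Using the Lagrange interpolation formula with nodes -3, 0, 1, 5:
  L_0(n) = n(n - 1)(n - 5) / -96
  L_1(n) = (n + 3)(n - 1)(n - 5) / 15
  L_2(n) = (n + 3)n(n - 5) / -16
  L_3(n) = (n + 3)n(n - 1) / 160
Then f(n) = -19/2·L_0(n) + 5/2·L_1(n) + 13/2·L_2(n) + 365/2·L_3(n).
Expanding and collecting terms gives f(n) = n^3 + 2n^2 + n + 5/2.
Evaluating at n = -2: f(-2) = 1/2.

1/2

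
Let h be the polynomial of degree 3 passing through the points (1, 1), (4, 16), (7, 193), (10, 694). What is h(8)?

Write h(u) = au^3 + bu^2 + cu + d. Substituting each data point gives a linear system:
  a + b + c + d = 1
  64a + 16b + 4c + d = 16
  343a + 49b + 7c + d = 193
  1000a + 100b + 10c + d = 694
Solving the system yields a = 1, b = -3, c = -1, d = 4.
So h(u) = u^3 - 3u^2 - u + 4.
Then h(8) = 316.

316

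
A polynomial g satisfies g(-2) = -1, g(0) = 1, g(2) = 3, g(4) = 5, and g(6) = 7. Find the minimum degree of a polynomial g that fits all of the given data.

1

Forward differences of the values at s = -2, 0, 2, 4, 6:
  g  : -1  1  3  5  7
  Δ  : 2  2  2  2
  Δ^2: 0  0  0
  Δ^3: 0  0
  Δ^4: 0
The first differences are constant (2) and nonzero, while all higher differences vanish, so the minimal degree is 1.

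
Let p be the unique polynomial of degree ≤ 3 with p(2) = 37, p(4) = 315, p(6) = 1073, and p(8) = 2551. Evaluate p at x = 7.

Using the Lagrange interpolation formula with nodes 2, 4, 6, 8:
  L_0(x) = (x - 4)(x - 6)(x - 8) / -48
  L_1(x) = (x - 2)(x - 6)(x - 8) / 16
  L_2(x) = (x - 2)(x - 4)(x - 8) / -16
  L_3(x) = (x - 2)(x - 4)(x - 6) / 48
Then p(x) = 37·L_0(x) + 315·L_1(x) + 1073·L_2(x) + 2551·L_3(x).
Expanding and collecting terms gives p(x) = 5x³ - x - 1.
Evaluating at x = 7: p(7) = 1707.

1707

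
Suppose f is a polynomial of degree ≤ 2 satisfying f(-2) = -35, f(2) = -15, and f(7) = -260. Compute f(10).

Write f(t) = at^2 + bt + c. Substituting each data point gives a linear system:
  4a - 2b + c = -35
  4a + 2b + c = -15
  49a + 7b + c = -260
Solving the system yields a = -6, b = 5, c = -1.
So f(t) = -6t^2 + 5t - 1.
Then f(10) = -551.

-551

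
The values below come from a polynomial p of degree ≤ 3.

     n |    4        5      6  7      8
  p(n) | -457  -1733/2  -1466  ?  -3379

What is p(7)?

-4583/2

On equispaced nodes a degree-3 polynomial has vanishing fourth forward difference, so
  p(4) - 4·p(5) + 6·p(6) - 4·p(7) + p(8) = 0.
Substituting the known values and solving for p(7):
  -4·p(7) = 9166
  p(7) = -4583/2.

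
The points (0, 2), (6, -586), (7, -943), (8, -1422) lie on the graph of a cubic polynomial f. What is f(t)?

Using the Lagrange interpolation formula with nodes 0, 6, 7, 8:
  L_0(t) = (t - 6)(t - 7)(t - 8) / -336
  L_1(t) = t(t - 7)(t - 8) / 12
  L_2(t) = t(t - 6)(t - 8) / -7
  L_3(t) = t(t - 6)(t - 7) / 16
Then f(t) = 2·L_0(t) - 586·L_1(t) - 943·L_2(t) - 1422·L_3(t).
Expanding and collecting terms gives f(t) = -3t^3 + 2t^2 - 2t + 2.
Check: f(6) = -586. ✓

f(t) = -3t^3 + 2t^2 - 2t + 2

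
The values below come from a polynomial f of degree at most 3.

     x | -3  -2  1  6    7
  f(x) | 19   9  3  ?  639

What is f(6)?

The 4 known points determine the degree-3 polynomial uniquely.
Write f(x) = ax^3 + bx^2 + cx + d. Substituting each data point gives a linear system:
  -27a + 9b - 3c + d = 19
  -8a + 4b - 2c + d = 9
  a + b + c + d = 3
  343a + 49b + 7c + d = 639
Solving the system yields a = 1, b = 6, c = 1, d = -5.
So f(x) = x^3 + 6x^2 + x - 5.
Then f(6) = 433.

433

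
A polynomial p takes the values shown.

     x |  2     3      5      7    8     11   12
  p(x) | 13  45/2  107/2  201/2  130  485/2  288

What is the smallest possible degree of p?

Divided differences on the nodes 2, 3, 5, 7, 8, 11, 12:
  order 0: 13  45/2  107/2  201/2  130  485/2  288
  order 1: 19/2  31/2  47/2  59/2  75/2  91/2
  order 2: 2  2  2  2  2
  order 3: 0  0  0  0
  order 4: 0  0  0
  order 5: 0  0
  order 6: 0
The order-2 divided differences are all 2 (nonzero) and every higher order vanishes, so the data lies on a polynomial of degree exactly 2.

2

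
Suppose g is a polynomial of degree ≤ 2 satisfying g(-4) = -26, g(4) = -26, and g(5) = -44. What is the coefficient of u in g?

Write g(u) = au^2 + bu + c. Substituting each data point gives a linear system:
  16a - 4b + c = -26
  16a + 4b + c = -26
  25a + 5b + c = -44
Solving the system yields a = -2, b = 0, c = 6.
So g(u) = -2u² + 6.
The coefficient of u is 0.

0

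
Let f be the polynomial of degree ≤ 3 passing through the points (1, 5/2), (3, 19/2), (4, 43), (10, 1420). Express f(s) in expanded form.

Write f(s) = as^3 + bs^2 + cs + d. Substituting each data point gives a linear system:
  a + b + c + d = 5/2
  27a + 9b + 3c + d = 19/2
  64a + 16b + 4c + d = 43
  1000a + 100b + 10c + d = 1420
Solving the system yields a = 2, b = -6, c = 3/2, d = 5.
So f(s) = 2s³ - 6s² + (3/2)s + 5.
Check: f(10) = 1420. ✓

f(s) = 2s^3 - 6s^2 + (3/2)s + 5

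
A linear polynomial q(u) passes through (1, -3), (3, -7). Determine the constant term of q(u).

Write q(u) = au + b. Substituting each data point gives a linear system:
  a + b = -3
  3a + b = -7
Solving the system yields a = -2, b = -1.
So q(u) = -2u - 1.
The constant term is -1.

-1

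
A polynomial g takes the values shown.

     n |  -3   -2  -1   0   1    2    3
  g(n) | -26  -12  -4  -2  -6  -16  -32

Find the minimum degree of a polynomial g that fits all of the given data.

Forward differences of the values at n = -3, -2, -1, 0, 1, 2, 3:
  g  : -26  -12  -4  -2  -6  -16  -32
  Δ  : 14  8  2  -4  -10  -16
  Δ^2: -6  -6  -6  -6  -6
  Δ^3: 0  0  0  0
  Δ^4: 0  0  0
  Δ^5: 0  0
  Δ^6: 0
The second differences are constant (-6) and nonzero, while all higher differences vanish, so the minimal degree is 2.

2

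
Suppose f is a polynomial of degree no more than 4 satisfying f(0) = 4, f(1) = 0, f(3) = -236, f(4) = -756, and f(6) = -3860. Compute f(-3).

Using the Lagrange interpolation formula with nodes 0, 1, 3, 4, 6:
  L_0(s) = (s - 1)(s - 3)(s - 4)(s - 6) / 72
  L_1(s) = s(s - 3)(s - 4)(s - 6) / -30
  L_2(s) = s(s - 1)(s - 4)(s - 6) / 18
  L_3(s) = s(s - 1)(s - 3)(s - 6) / -24
  L_4(s) = s(s - 1)(s - 3)(s - 4) / 180
Then f(s) = 4·L_0(s) + 0·L_1(s) - 236·L_2(s) - 756·L_3(s) - 3860·L_4(s).
Expanding and collecting terms gives f(s) = -3s^4 + s^2 - 2s + 4.
Evaluating at s = -3: f(-3) = -224.

-224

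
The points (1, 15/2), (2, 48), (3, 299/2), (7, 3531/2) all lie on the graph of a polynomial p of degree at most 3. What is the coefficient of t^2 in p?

1/2

Write p(t) = at^3 + bt^2 + ct + d. Substituting each data point gives a linear system:
  a + b + c + d = 15/2
  8a + 4b + 2c + d = 48
  27a + 9b + 3c + d = 299/2
  343a + 49b + 7c + d = 3531/2
Solving the system yields a = 5, b = 1/2, c = 4, d = -2.
So p(t) = 5t^3 + (1/2)t^2 + 4t - 2.
The coefficient of t^2 is 1/2.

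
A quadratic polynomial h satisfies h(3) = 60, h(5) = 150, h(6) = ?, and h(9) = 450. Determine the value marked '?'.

210

The 3 known points determine the degree-2 polynomial uniquely.
Write h(t) = at^2 + bt + c. Substituting each data point gives a linear system:
  9a + 3b + c = 60
  25a + 5b + c = 150
  81a + 9b + c = 450
Solving the system yields a = 5, b = 5, c = 0.
So h(t) = 5t^2 + 5t.
Then h(6) = 210.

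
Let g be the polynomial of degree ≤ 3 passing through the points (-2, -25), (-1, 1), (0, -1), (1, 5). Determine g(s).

Write g(s) = as^3 + bs^2 + cs + d. Substituting each data point gives a linear system:
  -8a + 4b - 2c + d = -25
  -a + b - c + d = 1
  d = -1
  a + b + c + d = 5
Solving the system yields a = 6, b = 4, c = -4, d = -1.
So g(s) = 6s^3 + 4s^2 - 4s - 1.
Check: g(-1) = 1. ✓

g(s) = 6s^3 + 4s^2 - 4s - 1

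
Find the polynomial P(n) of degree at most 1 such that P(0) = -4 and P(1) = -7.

P(n) = -3n - 4

Write P(n) = an + b. Substituting each data point gives a linear system:
  b = -4
  a + b = -7
Solving the system yields a = -3, b = -4.
So P(n) = -3n - 4.
Check: P(1) = -7. ✓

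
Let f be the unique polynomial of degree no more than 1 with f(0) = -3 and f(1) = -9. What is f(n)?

Write f(n) = an + b. Substituting each data point gives a linear system:
  b = -3
  a + b = -9
Solving the system yields a = -6, b = -3.
So f(n) = -6n - 3.
Check: f(1) = -9. ✓

f(n) = -6n - 3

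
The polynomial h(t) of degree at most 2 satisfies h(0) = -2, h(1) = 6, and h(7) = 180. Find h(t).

Write h(t) = at^2 + bt + c. Substituting each data point gives a linear system:
  c = -2
  a + b + c = 6
  49a + 7b + c = 180
Solving the system yields a = 3, b = 5, c = -2.
So h(t) = 3t^2 + 5t - 2.
Check: h(0) = -2. ✓

h(t) = 3t^2 + 5t - 2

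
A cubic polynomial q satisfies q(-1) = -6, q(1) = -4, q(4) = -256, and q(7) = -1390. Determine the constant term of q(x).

Write q(x) = ax^3 + bx^2 + cx + d. Substituting each data point gives a linear system:
  -a + b - c + d = -6
  a + b + c + d = -4
  64a + 16b + 4c + d = -256
  343a + 49b + 7c + d = -1390
Solving the system yields a = -4, b = -1, c = 5, d = -4.
So q(x) = -4x^3 - x^2 + 5x - 4.
The constant term is -4.

-4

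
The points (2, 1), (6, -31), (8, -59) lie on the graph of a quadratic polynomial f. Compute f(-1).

4

Using the Lagrange interpolation formula with nodes 2, 6, 8:
  L_0(x) = (x - 6)(x - 8) / 24
  L_1(x) = (x - 2)(x - 8) / -8
  L_2(x) = (x - 2)(x - 6) / 12
Then f(x) = 1·L_0(x) - 31·L_1(x) - 59·L_2(x).
Expanding and collecting terms gives f(x) = -x^2 + 5.
Evaluating at x = -1: f(-1) = 4.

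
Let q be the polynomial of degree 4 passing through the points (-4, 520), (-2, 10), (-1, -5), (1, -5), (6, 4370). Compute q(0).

-4

Write q(n) = an^4 + bn^3 + cn^2 + dn + e. Substituting each data point gives a linear system:
  256a - 64b + 16c - 4d + e = 520
  16a - 8b + 4c - 2d + e = 10
  a - b + c - d + e = -5
  a + b + c + d + e = -5
  1296a + 216b + 36c + 6d + e = 4370
Solving the system yields a = 3, b = 3, c = -4, d = -3, e = -4.
So q(n) = 3n^4 + 3n^3 - 4n^2 - 3n - 4.
Then q(0) = -4.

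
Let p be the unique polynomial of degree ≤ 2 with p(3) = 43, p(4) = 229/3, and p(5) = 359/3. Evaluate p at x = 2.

Write p(x) = ax^2 + bx + c. Substituting each data point gives a linear system:
  9a + 3b + c = 43
  16a + 4b + c = 229/3
  25a + 5b + c = 359/3
Solving the system yields a = 5, b = -5/3, c = 3.
So p(x) = 5x^2 - (5/3)x + 3.
Then p(2) = 59/3.

59/3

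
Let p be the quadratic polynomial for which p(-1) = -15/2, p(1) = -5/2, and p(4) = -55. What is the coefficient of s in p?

Write p(s) = as^2 + bs + c. Substituting each data point gives a linear system:
  a - b + c = -15/2
  a + b + c = -5/2
  16a + 4b + c = -55
Solving the system yields a = -4, b = 5/2, c = -1.
So p(s) = -4s² + (5/2)s - 1.
The coefficient of s is 5/2.

5/2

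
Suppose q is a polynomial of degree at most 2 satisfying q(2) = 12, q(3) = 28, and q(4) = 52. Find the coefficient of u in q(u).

Write q(u) = au^2 + bu + c. Substituting each data point gives a linear system:
  4a + 2b + c = 12
  9a + 3b + c = 28
  16a + 4b + c = 52
Solving the system yields a = 4, b = -4, c = 4.
So q(u) = 4u^2 - 4u + 4.
The coefficient of u is -4.

-4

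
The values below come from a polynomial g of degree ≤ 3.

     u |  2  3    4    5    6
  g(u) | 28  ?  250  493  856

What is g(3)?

103

The 4 known points determine the degree-3 polynomial uniquely.
Write g(u) = au^3 + bu^2 + cu + d. Substituting each data point gives a linear system:
  8a + 4b + 2c + d = 28
  64a + 16b + 4c + d = 250
  125a + 25b + 5c + d = 493
  216a + 36b + 6c + d = 856
Solving the system yields a = 4, b = 0, c = -1, d = -2.
So g(u) = 4u^3 - u - 2.
Then g(3) = 103.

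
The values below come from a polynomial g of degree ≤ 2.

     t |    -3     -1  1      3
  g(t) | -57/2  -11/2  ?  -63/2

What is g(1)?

-13/2

On equispaced nodes a degree-2 polynomial has vanishing third forward difference, so
  - g(-3) + 3·g(-1) - 3·g(1) + g(3) = 0.
Substituting the known values and solving for g(1):
  -3·g(1) = 39/2
  g(1) = -13/2.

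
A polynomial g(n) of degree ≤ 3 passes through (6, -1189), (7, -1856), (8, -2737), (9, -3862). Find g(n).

g(n) = -5n^3 - 2n^2 - 6n - 1

Write g(n) = an^3 + bn^2 + cn + d. Substituting each data point gives a linear system:
  216a + 36b + 6c + d = -1189
  343a + 49b + 7c + d = -1856
  512a + 64b + 8c + d = -2737
  729a + 81b + 9c + d = -3862
Solving the system yields a = -5, b = -2, c = -6, d = -1.
So g(n) = -5n^3 - 2n^2 - 6n - 1.
Check: g(9) = -3862. ✓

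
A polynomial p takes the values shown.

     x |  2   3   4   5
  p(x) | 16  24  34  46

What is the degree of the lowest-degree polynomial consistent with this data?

2

Forward differences of the values at x = 2, 3, 4, 5:
  p  : 16  24  34  46
  Δ  : 8  10  12
  Δ^2: 2  2
  Δ^3: 0
The second differences are constant (2) and nonzero, while all higher differences vanish, so the minimal degree is 2.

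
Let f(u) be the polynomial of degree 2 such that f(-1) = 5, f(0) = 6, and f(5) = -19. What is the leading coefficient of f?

-1

Write f(u) = au^2 + bu + c. Substituting each data point gives a linear system:
  a - b + c = 5
  c = 6
  25a + 5b + c = -19
Solving the system yields a = -1, b = 0, c = 6.
So f(u) = -u² + 6.
The leading coefficient is -1.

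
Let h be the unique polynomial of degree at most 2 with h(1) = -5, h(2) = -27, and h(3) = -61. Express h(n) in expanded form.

h(n) = -6n^2 - 4n + 5

Write h(n) = an^2 + bn + c. Substituting each data point gives a linear system:
  a + b + c = -5
  4a + 2b + c = -27
  9a + 3b + c = -61
Solving the system yields a = -6, b = -4, c = 5.
So h(n) = -6n^2 - 4n + 5.
Check: h(3) = -61. ✓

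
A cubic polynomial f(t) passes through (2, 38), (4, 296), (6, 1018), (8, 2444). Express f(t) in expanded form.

Write f(t) = at^3 + bt^2 + ct + d. Substituting each data point gives a linear system:
  8a + 4b + 2c + d = 38
  64a + 16b + 4c + d = 296
  216a + 36b + 6c + d = 1018
  512a + 64b + 8c + d = 2444
Solving the system yields a = 5, b = -2, c = 1, d = 4.
So f(t) = 5t³ - 2t² + t + 4.
Check: f(8) = 2444. ✓

f(t) = 5t^3 - 2t^2 + t + 4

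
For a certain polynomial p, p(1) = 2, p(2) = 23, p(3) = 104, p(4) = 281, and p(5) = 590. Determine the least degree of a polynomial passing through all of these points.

3

Forward differences of the values at x = 1, 2, 3, 4, 5:
  p  : 2  23  104  281  590
  Δ  : 21  81  177  309
  Δ^2: 60  96  132
  Δ^3: 36  36
  Δ^4: 0
The third differences are constant (36) and nonzero, while all higher differences vanish, so the minimal degree is 3.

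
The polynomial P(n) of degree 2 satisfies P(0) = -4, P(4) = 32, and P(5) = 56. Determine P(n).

Using the Lagrange interpolation formula with nodes 0, 4, 5:
  L_0(n) = (n - 4)(n - 5) / 20
  L_1(n) = n(n - 5) / -4
  L_2(n) = n(n - 4) / 5
Then P(n) = -4·L_0(n) + 32·L_1(n) + 56·L_2(n).
Expanding and collecting terms gives P(n) = 3n^2 - 3n - 4.
Check: P(4) = 32. ✓

P(n) = 3n^2 - 3n - 4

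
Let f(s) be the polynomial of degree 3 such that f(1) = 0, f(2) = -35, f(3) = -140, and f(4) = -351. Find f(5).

Using the Lagrange interpolation formula with nodes 1, 2, 3, 4:
  L_0(s) = (s - 2)(s - 3)(s - 4) / -6
  L_1(s) = (s - 1)(s - 3)(s - 4) / 2
  L_2(s) = (s - 1)(s - 2)(s - 4) / -2
  L_3(s) = (s - 1)(s - 2)(s - 3) / 6
Then f(s) = 0·L_0(s) - 35·L_1(s) - 140·L_2(s) - 351·L_3(s).
Expanding and collecting terms gives f(s) = -6s³ + s² + 4s + 1.
Evaluating at s = 5: f(5) = -704.

-704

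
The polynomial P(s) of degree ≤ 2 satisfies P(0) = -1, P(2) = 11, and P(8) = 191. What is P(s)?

Write P(s) = as^2 + bs + c. Substituting each data point gives a linear system:
  c = -1
  4a + 2b + c = 11
  64a + 8b + c = 191
Solving the system yields a = 3, b = 0, c = -1.
So P(s) = 3s^2 - 1.
Check: P(0) = -1. ✓

P(s) = 3s^2 - 1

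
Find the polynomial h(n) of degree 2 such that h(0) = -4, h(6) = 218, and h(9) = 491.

h(n) = 6n^2 + n - 4

Write h(n) = an^2 + bn + c. Substituting each data point gives a linear system:
  c = -4
  36a + 6b + c = 218
  81a + 9b + c = 491
Solving the system yields a = 6, b = 1, c = -4.
So h(n) = 6n^2 + n - 4.
Check: h(6) = 218. ✓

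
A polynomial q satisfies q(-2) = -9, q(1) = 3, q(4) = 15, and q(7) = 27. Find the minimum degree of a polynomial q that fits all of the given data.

Forward differences of the values at x = -2, 1, 4, 7:
  q  : -9  3  15  27
  Δ  : 12  12  12
  Δ^2: 0  0
  Δ^3: 0
The first differences are constant (12) and nonzero, while all higher differences vanish, so the minimal degree is 1.

1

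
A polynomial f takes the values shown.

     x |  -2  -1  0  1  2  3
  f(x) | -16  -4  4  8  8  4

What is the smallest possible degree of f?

Forward differences of the values at x = -2, -1, 0, 1, 2, 3:
  f  : -16  -4  4  8  8  4
  Δ  : 12  8  4  0  -4
  Δ^2: -4  -4  -4  -4
  Δ^3: 0  0  0
  Δ^4: 0  0
  Δ^5: 0
The second differences are constant (-4) and nonzero, while all higher differences vanish, so the minimal degree is 2.

2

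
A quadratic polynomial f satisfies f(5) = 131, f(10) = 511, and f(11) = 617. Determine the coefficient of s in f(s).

1

Write f(s) = as^2 + bs + c. Substituting each data point gives a linear system:
  25a + 5b + c = 131
  100a + 10b + c = 511
  121a + 11b + c = 617
Solving the system yields a = 5, b = 1, c = 1.
So f(s) = 5s^2 + s + 1.
The coefficient of s is 1.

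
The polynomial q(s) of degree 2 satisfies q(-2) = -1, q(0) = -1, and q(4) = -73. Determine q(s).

q(s) = -3s^2 - 6s - 1

Write q(s) = as^2 + bs + c. Substituting each data point gives a linear system:
  4a - 2b + c = -1
  c = -1
  16a + 4b + c = -73
Solving the system yields a = -3, b = -6, c = -1.
So q(s) = -3s^2 - 6s - 1.
Check: q(4) = -73. ✓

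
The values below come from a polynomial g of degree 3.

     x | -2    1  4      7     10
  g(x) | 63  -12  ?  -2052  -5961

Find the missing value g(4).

On equispaced nodes a degree-3 polynomial has vanishing fourth forward difference, so
  g(-2) - 4·g(1) + 6·g(4) - 4·g(7) + g(10) = 0.
Substituting the known values and solving for g(4):
  6·g(4) = -2358
  g(4) = -393.

-393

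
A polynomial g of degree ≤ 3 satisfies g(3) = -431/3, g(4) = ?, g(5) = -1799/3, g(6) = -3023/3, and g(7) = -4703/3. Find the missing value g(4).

The 4 known points determine the degree-3 polynomial uniquely.
Write g(t) = at^3 + bt^2 + ct + d. Substituting each data point gives a linear system:
  27a + 9b + 3c + d = -431/3
  125a + 25b + 5c + d = -1799/3
  216a + 36b + 6c + d = -3023/3
  343a + 49b + 7c + d = -4703/3
Solving the system yields a = -4, b = -4, c = 0, d = 1/3.
So g(t) = -4t^3 - 4t^2 + 1/3.
Then g(4) = -959/3.

-959/3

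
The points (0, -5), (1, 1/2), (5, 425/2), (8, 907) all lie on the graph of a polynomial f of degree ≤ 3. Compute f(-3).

-199/2

Using the Lagrange interpolation formula with nodes 0, 1, 5, 8:
  L_0(s) = (s - 1)(s - 5)(s - 8) / -40
  L_1(s) = s(s - 5)(s - 8) / 28
  L_2(s) = s(s - 1)(s - 8) / -60
  L_3(s) = s(s - 1)(s - 5) / 168
Then f(s) = -5·L_0(s) + 1/2·L_1(s) + 425/2·L_2(s) + 907·L_3(s).
Expanding and collecting terms gives f(s) = 2s^3 - (5/2)s^2 + 6s - 5.
Evaluating at s = -3: f(-3) = -199/2.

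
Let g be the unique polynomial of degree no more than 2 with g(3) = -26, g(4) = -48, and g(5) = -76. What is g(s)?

g(s) = -3s^2 - s + 4

Write g(s) = as^2 + bs + c. Substituting each data point gives a linear system:
  9a + 3b + c = -26
  16a + 4b + c = -48
  25a + 5b + c = -76
Solving the system yields a = -3, b = -1, c = 4.
So g(s) = -3s^2 - s + 4.
Check: g(5) = -76. ✓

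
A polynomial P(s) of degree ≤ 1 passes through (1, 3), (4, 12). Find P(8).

Using the Lagrange interpolation formula with nodes 1, 4:
  L_0(s) = (s - 4) / -3
  L_1(s) = (s - 1) / 3
Then P(s) = 3·L_0(s) + 12·L_1(s).
Expanding and collecting terms gives P(s) = 3s.
Evaluating at s = 8: P(8) = 24.

24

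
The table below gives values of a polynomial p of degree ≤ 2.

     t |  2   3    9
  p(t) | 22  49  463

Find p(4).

Using the Lagrange interpolation formula with nodes 2, 3, 9:
  L_0(t) = (t - 3)(t - 9) / 7
  L_1(t) = (t - 2)(t - 9) / -6
  L_2(t) = (t - 2)(t - 3) / 42
Then p(t) = 22·L_0(t) + 49·L_1(t) + 463·L_2(t).
Expanding and collecting terms gives p(t) = 6t² - 3t + 4.
Evaluating at t = 4: p(4) = 88.

88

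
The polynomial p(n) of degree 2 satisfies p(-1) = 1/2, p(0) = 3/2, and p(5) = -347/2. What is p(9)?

Using the Lagrange interpolation formula with nodes -1, 0, 5:
  L_0(n) = n(n - 5) / 6
  L_1(n) = (n + 1)(n - 5) / -5
  L_2(n) = (n + 1)n / 30
Then p(n) = 1/2·L_0(n) + 3/2·L_1(n) - 347/2·L_2(n).
Expanding and collecting terms gives p(n) = -6n² - 5n + 3/2.
Evaluating at n = 9: p(9) = -1059/2.

-1059/2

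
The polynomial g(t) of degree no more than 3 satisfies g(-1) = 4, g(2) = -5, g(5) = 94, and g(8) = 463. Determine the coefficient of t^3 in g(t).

1

Write g(t) = at^3 + bt^2 + ct + d. Substituting each data point gives a linear system:
  -a + b - c + d = 4
  8a + 4b + 2c + d = -5
  125a + 25b + 5c + d = 94
  512a + 64b + 8c + d = 463
Solving the system yields a = 1, b = 0, c = -6, d = -1.
So g(t) = t^3 - 6t - 1.
The leading coefficient is 1.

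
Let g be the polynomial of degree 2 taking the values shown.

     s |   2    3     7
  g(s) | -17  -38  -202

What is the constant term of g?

Write g(s) = as^2 + bs + c. Substituting each data point gives a linear system:
  4a + 2b + c = -17
  9a + 3b + c = -38
  49a + 7b + c = -202
Solving the system yields a = -4, b = -1, c = 1.
So g(s) = -4s^2 - s + 1.
The constant term is 1.

1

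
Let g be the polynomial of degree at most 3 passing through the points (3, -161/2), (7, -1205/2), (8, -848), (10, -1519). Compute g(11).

-3913/2

Write g(x) = ax^3 + bx^2 + cx + d. Substituting each data point gives a linear system:
  27a + 9b + 3c + d = -161/2
  343a + 49b + 7c + d = -1205/2
  512a + 64b + 8c + d = -848
  1000a + 100b + 10c + d = -1519
Solving the system yields a = -1, b = -5, c = -3/2, d = -4.
So g(x) = -x^3 - 5x^2 - (3/2)x - 4.
Then g(11) = -3913/2.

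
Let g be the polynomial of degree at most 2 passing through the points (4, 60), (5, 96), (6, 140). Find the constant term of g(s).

Write g(s) = as^2 + bs + c. Substituting each data point gives a linear system:
  16a + 4b + c = 60
  25a + 5b + c = 96
  36a + 6b + c = 140
Solving the system yields a = 4, b = 0, c = -4.
So g(s) = 4s² - 4.
The constant term is -4.

-4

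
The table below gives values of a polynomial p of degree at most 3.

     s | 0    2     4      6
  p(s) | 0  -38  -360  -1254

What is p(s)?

p(s) = -6s^3 + (1/2)s^2 + 4s

Write p(s) = as^3 + bs^2 + cs + d. Substituting each data point gives a linear system:
  d = 0
  8a + 4b + 2c + d = -38
  64a + 16b + 4c + d = -360
  216a + 36b + 6c + d = -1254
Solving the system yields a = -6, b = 1/2, c = 4, d = 0.
So p(s) = -6s^3 + (1/2)s^2 + 4s.
Check: p(4) = -360. ✓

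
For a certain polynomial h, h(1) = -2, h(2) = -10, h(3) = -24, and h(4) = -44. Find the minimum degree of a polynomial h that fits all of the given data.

Forward differences of the values at u = 1, 2, 3, 4:
  h  : -2  -10  -24  -44
  Δ  : -8  -14  -20
  Δ^2: -6  -6
  Δ^3: 0
The second differences are constant (-6) and nonzero, while all higher differences vanish, so the minimal degree is 2.

2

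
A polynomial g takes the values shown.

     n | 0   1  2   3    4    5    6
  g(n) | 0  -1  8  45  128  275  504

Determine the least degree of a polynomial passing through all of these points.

Forward differences of the values at n = 0, 1, 2, 3, 4, 5, 6:
  g  : 0  -1  8  45  128  275  504
  Δ  : -1  9  37  83  147  229
  Δ^2: 10  28  46  64  82
  Δ^3: 18  18  18  18
  Δ^4: 0  0  0
  Δ^5: 0  0
  Δ^6: 0
The third differences are constant (18) and nonzero, while all higher differences vanish, so the minimal degree is 3.

3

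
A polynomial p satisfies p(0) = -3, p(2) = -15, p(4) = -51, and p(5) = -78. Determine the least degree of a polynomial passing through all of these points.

Divided differences on the nodes 0, 2, 4, 5:
  order 0: -3  -15  -51  -78
  order 1: -6  -18  -27
  order 2: -3  -3
  order 3: 0
The order-2 divided differences are all -3 (nonzero) and every higher order vanishes, so the data lies on a polynomial of degree exactly 2.

2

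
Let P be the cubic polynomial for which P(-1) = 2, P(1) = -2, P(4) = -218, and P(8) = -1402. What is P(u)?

Write P(u) = au^3 + bu^2 + cu + d. Substituting each data point gives a linear system:
  -a + b - c + d = 2
  a + b + c + d = -2
  64a + 16b + 4c + d = -218
  512a + 64b + 8c + d = -1402
Solving the system yields a = -2, b = -6, c = 0, d = 6.
So P(u) = -2u^3 - 6u^2 + 6.
Check: P(8) = -1402. ✓

P(u) = -2u^3 - 6u^2 + 6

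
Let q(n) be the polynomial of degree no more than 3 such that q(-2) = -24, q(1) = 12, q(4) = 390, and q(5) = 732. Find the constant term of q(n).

2

Write q(n) = an^3 + bn^2 + cn + d. Substituting each data point gives a linear system:
  -8a + 4b - 2c + d = -24
  a + b + c + d = 12
  64a + 16b + 4c + d = 390
  125a + 25b + 5c + d = 732
Solving the system yields a = 5, b = 4, c = 1, d = 2.
So q(n) = 5n³ + 4n² + n + 2.
The constant term is 2.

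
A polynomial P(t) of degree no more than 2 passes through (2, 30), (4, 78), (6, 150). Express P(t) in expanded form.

Write P(t) = at^2 + bt + c. Substituting each data point gives a linear system:
  4a + 2b + c = 30
  16a + 4b + c = 78
  36a + 6b + c = 150
Solving the system yields a = 3, b = 6, c = 6.
So P(t) = 3t^2 + 6t + 6.
Check: P(4) = 78. ✓

P(t) = 3t^2 + 6t + 6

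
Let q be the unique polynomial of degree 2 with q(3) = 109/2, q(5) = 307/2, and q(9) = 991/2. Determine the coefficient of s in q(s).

Write q(s) = as^2 + bs + c. Substituting each data point gives a linear system:
  9a + 3b + c = 109/2
  25a + 5b + c = 307/2
  81a + 9b + c = 991/2
Solving the system yields a = 6, b = 3/2, c = -4.
So q(s) = 6s^2 + (3/2)s - 4.
The coefficient of s is 3/2.

3/2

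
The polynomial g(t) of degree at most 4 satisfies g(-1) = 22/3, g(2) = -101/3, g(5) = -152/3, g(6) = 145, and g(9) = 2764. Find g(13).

Using the Lagrange interpolation formula with nodes -1, 2, 5, 6, 9:
  L_0(t) = (t - 2)(t - 5)(t - 6)(t - 9) / 1260
  L_1(t) = (t + 1)(t - 5)(t - 6)(t - 9) / -252
  L_2(t) = (t + 1)(t - 2)(t - 6)(t - 9) / 72
  L_3(t) = (t + 1)(t - 2)(t - 5)(t - 9) / -84
  L_4(t) = (t + 1)(t - 2)(t - 5)(t - 6) / 840
Then g(t) = 22/3·L_0(t) - 101/3·L_1(t) - 152/3·L_2(t) + 145·L_3(t) + 2764·L_4(t).
Expanding and collecting terms gives g(t) = t^4 - 5t^3 - (5/3)t^2 - 2t + 1.
Evaluating at t = 13: g(13) = 51808/3.

51808/3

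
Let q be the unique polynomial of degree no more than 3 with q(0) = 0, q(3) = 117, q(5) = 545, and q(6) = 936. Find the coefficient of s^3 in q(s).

Write q(s) = as^3 + bs^2 + cs + d. Substituting each data point gives a linear system:
  d = 0
  27a + 9b + 3c + d = 117
  125a + 25b + 5c + d = 545
  216a + 36b + 6c + d = 936
Solving the system yields a = 4, b = 3, c = -6, d = 0.
So q(s) = 4s³ + 3s² - 6s.
The leading coefficient is 4.

4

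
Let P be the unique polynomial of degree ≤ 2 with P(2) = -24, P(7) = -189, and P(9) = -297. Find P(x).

Using the Lagrange interpolation formula with nodes 2, 7, 9:
  L_0(x) = (x - 7)(x - 9) / 35
  L_1(x) = (x - 2)(x - 9) / -10
  L_2(x) = (x - 2)(x - 7) / 14
Then P(x) = -24·L_0(x) - 189·L_1(x) - 297·L_2(x).
Expanding and collecting terms gives P(x) = -3x² - 6x.
Check: P(2) = -24. ✓

P(x) = -3x^2 - 6x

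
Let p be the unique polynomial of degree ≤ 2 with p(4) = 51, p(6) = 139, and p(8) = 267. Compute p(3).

22

Write p(x) = ax^2 + bx + c. Substituting each data point gives a linear system:
  16a + 4b + c = 51
  36a + 6b + c = 139
  64a + 8b + c = 267
Solving the system yields a = 5, b = -6, c = -5.
So p(x) = 5x² - 6x - 5.
Then p(3) = 22.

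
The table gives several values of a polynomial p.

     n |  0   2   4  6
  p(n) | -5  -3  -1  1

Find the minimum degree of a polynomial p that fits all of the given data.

1

Forward differences of the values at n = 0, 2, 4, 6:
  p  : -5  -3  -1  1
  Δ  : 2  2  2
  Δ^2: 0  0
  Δ^3: 0
The first differences are constant (2) and nonzero, while all higher differences vanish, so the minimal degree is 1.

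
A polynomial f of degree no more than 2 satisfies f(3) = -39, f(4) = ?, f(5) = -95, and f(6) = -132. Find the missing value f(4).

On equispaced nodes a degree-2 polynomial has vanishing third forward difference, so
  - f(3) + 3·f(4) - 3·f(5) + f(6) = 0.
Substituting the known values and solving for f(4):
  3·f(4) = -192
  f(4) = -64.

-64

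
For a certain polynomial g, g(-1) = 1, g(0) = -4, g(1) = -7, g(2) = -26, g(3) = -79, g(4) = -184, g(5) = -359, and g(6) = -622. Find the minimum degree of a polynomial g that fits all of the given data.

3

Forward differences of the values at n = -1, 0, 1, 2, 3, 4, 5, 6:
  g  : 1  -4  -7  -26  -79  -184  -359  -622
  Δ  : -5  -3  -19  -53  -105  -175  -263
  Δ^2: 2  -16  -34  -52  -70  -88
  Δ^3: -18  -18  -18  -18  -18
  Δ^4: 0  0  0  0
  Δ^5: 0  0  0
  Δ^6: 0  0
  Δ^7: 0
The third differences are constant (-18) and nonzero, while all higher differences vanish, so the minimal degree is 3.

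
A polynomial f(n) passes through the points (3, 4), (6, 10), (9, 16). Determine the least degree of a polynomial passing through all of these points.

Forward differences of the values at n = 3, 6, 9:
  f  : 4  10  16
  Δ  : 6  6
  Δ^2: 0
The first differences are constant (6) and nonzero, while all higher differences vanish, so the minimal degree is 1.

1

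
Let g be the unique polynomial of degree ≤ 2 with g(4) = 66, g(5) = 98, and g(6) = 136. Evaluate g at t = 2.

20

Forward differences of the values at t = 4, 5, 6:
  g  : 66  98  136
  Δ  : 32  38
  Δ^2: 6
The second differences are constant, confirming degree 2.
Interpolating (Newton forward form) and evaluating at t = 2 gives g(2) = 20.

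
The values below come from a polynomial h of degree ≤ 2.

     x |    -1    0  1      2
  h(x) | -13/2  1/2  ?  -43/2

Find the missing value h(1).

-9/2

The 3 known points determine the degree-2 polynomial uniquely.
Write h(x) = ax^2 + bx + c. Substituting each data point gives a linear system:
  a - b + c = -13/2
  c = 1/2
  4a + 2b + c = -43/2
Solving the system yields a = -6, b = 1, c = 1/2.
So h(x) = -6x² + x + 1/2.
Then h(1) = -9/2.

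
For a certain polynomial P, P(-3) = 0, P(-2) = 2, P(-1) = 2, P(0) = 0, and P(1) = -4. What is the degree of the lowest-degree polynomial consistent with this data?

2

Forward differences of the values at n = -3, -2, -1, 0, 1:
  P  : 0  2  2  0  -4
  Δ  : 2  0  -2  -4
  Δ^2: -2  -2  -2
  Δ^3: 0  0
  Δ^4: 0
The second differences are constant (-2) and nonzero, while all higher differences vanish, so the minimal degree is 2.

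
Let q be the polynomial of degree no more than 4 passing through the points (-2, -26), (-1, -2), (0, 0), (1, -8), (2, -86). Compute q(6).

-4818

Write q(t) = at^4 + bt^3 + ct^2 + dt + e. Substituting each data point gives a linear system:
  16a - 8b + 4c - 2d + e = -26
  a - b + c - d + e = -2
  e = 0
  a + b + c + d + e = -8
  16a + 8b + 4c + 2d + e = -86
Solving the system yields a = -3, b = -4, c = -2, d = 1, e = 0.
So q(t) = -3t^4 - 4t^3 - 2t^2 + t.
Then q(6) = -4818.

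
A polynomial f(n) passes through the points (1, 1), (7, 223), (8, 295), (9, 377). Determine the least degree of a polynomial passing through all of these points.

2

Divided differences on the nodes 1, 7, 8, 9:
  order 0: 1  223  295  377
  order 1: 37  72  82
  order 2: 5  5
  order 3: 0
The order-2 divided differences are all 5 (nonzero) and every higher order vanishes, so the data lies on a polynomial of degree exactly 2.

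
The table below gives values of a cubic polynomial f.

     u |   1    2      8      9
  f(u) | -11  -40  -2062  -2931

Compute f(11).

-5341

Write f(u) = au^3 + bu^2 + cu + d. Substituting each data point gives a linear system:
  a + b + c + d = -11
  8a + 4b + 2c + d = -40
  512a + 64b + 8c + d = -2062
  729a + 81b + 9c + d = -2931
Solving the system yields a = -4, b = 0, c = -1, d = -6.
So f(u) = -4u^3 - u - 6.
Then f(11) = -5341.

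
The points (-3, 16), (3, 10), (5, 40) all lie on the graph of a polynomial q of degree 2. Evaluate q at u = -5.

50

Using the Lagrange interpolation formula with nodes -3, 3, 5:
  L_0(u) = (u - 3)(u - 5) / 48
  L_1(u) = (u + 3)(u - 5) / -12
  L_2(u) = (u + 3)(u - 3) / 16
Then q(u) = 16·L_0(u) + 10·L_1(u) + 40·L_2(u).
Expanding and collecting terms gives q(u) = 2u^2 - u - 5.
Evaluating at u = -5: q(-5) = 50.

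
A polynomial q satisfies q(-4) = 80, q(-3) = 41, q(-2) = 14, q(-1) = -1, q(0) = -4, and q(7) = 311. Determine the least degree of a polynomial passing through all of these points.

Divided differences on the nodes -4, -3, -2, -1, 0, 7:
  order 0: 80  41  14  -1  -4  311
  order 1: -39  -27  -15  -3  45
  order 2: 6  6  6  6
  order 3: 0  0  0
  order 4: 0  0
  order 5: 0
The order-2 divided differences are all 6 (nonzero) and every higher order vanishes, so the data lies on a polynomial of degree exactly 2.

2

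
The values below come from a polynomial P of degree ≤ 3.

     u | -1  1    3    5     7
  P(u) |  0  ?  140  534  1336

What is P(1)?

10

On equispaced nodes a degree-3 polynomial has vanishing fourth forward difference, so
  P(-1) - 4·P(1) + 6·P(3) - 4·P(5) + P(7) = 0.
Substituting the known values and solving for P(1):
  -4·P(1) = -40
  P(1) = 10.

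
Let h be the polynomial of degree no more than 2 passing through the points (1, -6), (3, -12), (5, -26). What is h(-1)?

-8

Using the Lagrange interpolation formula with nodes 1, 3, 5:
  L_0(s) = (s - 3)(s - 5) / 8
  L_1(s) = (s - 1)(s - 5) / -4
  L_2(s) = (s - 1)(s - 3) / 8
Then h(s) = -6·L_0(s) - 12·L_1(s) - 26·L_2(s).
Expanding and collecting terms gives h(s) = -s^2 + s - 6.
Evaluating at s = -1: h(-1) = -8.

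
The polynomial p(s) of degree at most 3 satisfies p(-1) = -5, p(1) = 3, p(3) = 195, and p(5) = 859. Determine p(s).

Write p(s) = as^3 + bs^2 + cs + d. Substituting each data point gives a linear system:
  -a + b - c + d = -5
  a + b + c + d = 3
  27a + 9b + 3c + d = 195
  125a + 25b + 5c + d = 859
Solving the system yields a = 6, b = 5, c = -2, d = -6.
So p(s) = 6s³ + 5s² - 2s - 6.
Check: p(3) = 195. ✓

p(s) = 6s^3 + 5s^2 - 2s - 6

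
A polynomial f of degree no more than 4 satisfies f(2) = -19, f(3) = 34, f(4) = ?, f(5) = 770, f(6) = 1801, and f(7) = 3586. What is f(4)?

The 5 known points determine the degree-4 polynomial uniquely.
Write f(n) = an^4 + bn^3 + cn^2 + dn + e. Substituting each data point gives a linear system:
  16a + 8b + 4c + 2d + e = -19
  81a + 27b + 9c + 3d + e = 34
  625a + 125b + 25c + 5d + e = 770
  1296a + 216b + 36c + 6d + e = 1801
  2401a + 343b + 49c + 7d + e = 3586
Solving the system yields a = 2, b = -3, c = -3, d = -5, e = -5.
So f(n) = 2n^4 - 3n^3 - 3n^2 - 5n - 5.
Then f(4) = 247.

247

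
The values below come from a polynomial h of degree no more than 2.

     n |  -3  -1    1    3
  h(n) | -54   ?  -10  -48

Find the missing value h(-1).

On equispaced nodes a degree-2 polynomial has vanishing third forward difference, so
  - h(-3) + 3·h(-1) - 3·h(1) + h(3) = 0.
Substituting the known values and solving for h(-1):
  3·h(-1) = -36
  h(-1) = -12.

-12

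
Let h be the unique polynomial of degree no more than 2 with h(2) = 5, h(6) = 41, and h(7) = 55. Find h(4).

Write h(x) = ax^2 + bx + c. Substituting each data point gives a linear system:
  4a + 2b + c = 5
  36a + 6b + c = 41
  49a + 7b + c = 55
Solving the system yields a = 1, b = 1, c = -1.
So h(x) = x^2 + x - 1.
Then h(4) = 19.

19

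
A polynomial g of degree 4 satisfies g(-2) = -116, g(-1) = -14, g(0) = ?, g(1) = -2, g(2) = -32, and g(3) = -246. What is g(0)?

-6

On equispaced nodes a degree-4 polynomial has vanishing fifth forward difference, so
  - g(-2) + 5·g(-1) - 10·g(0) + 10·g(1) - 5·g(2) + g(3) = 0.
Substituting the known values and solving for g(0):
  -10·g(0) = 60
  g(0) = -6.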